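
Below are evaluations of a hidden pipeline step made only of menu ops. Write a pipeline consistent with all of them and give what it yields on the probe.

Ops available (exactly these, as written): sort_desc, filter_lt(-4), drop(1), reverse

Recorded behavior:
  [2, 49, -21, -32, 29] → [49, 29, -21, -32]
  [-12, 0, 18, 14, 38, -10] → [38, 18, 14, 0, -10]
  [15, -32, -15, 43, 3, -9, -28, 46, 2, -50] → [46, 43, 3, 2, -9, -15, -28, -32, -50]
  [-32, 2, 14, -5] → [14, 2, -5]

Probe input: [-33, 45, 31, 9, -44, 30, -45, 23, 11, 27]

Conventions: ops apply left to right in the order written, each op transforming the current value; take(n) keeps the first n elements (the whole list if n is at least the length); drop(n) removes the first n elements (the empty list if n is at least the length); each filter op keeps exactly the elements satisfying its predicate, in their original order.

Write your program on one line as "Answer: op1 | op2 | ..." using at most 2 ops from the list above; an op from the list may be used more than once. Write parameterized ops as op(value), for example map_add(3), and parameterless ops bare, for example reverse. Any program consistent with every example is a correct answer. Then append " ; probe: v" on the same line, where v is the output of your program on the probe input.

drop(1) | sort_desc ; probe: [45, 31, 30, 27, 23, 11, 9, -44, -45]

Check, running the answer program on each example:
  [2, 49, -21, -32, 29] -> [49, -21, -32, 29] -> [49, 29, -21, -32]
  [-12, 0, 18, 14, 38, -10] -> [0, 18, 14, 38, -10] -> [38, 18, 14, 0, -10]
  [15, -32, -15, 43, 3, -9, -28, 46, 2, -50] -> [-32, -15, 43, 3, -9, -28, 46, 2, -50] -> [46, 43, 3, 2, -9, -15, -28, -32, -50]
  [-32, 2, 14, -5] -> [2, 14, -5] -> [14, 2, -5]
  probe: [-33, 45, 31, 9, -44, 30, -45, 23, 11, 27] -> [45, 31, 9, -44, 30, -45, 23, 11, 27] -> [45, 31, 30, 27, 23, 11, 9, -44, -45]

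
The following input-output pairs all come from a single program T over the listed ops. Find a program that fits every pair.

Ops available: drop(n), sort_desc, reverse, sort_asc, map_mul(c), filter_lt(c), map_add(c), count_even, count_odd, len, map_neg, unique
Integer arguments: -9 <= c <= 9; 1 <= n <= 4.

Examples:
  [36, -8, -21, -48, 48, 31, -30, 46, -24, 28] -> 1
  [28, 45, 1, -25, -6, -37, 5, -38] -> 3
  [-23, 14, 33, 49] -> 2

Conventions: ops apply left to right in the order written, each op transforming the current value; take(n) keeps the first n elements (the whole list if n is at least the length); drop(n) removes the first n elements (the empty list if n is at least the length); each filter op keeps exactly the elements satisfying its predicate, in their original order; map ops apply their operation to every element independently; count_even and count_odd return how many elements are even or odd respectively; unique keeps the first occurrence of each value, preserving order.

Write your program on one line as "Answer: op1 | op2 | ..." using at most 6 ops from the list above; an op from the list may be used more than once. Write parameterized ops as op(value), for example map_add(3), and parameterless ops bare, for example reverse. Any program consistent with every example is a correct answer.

sort_desc | sort_asc | map_mul(-3) | filter_lt(0) | count_odd

Check, running the answer program on each example:
  [36, -8, -21, -48, 48, 31, -30, 46, -24, 28] -> [48, 46, 36, 31, 28, -8, -21, -24, -30, -48] -> [-48, -30, -24, -21, -8, 28, 31, 36, 46, 48] -> [144, 90, 72, 63, 24, -84, -93, -108, -138, -144] -> [-84, -93, -108, -138, -144] -> 1
  [28, 45, 1, -25, -6, -37, 5, -38] -> [45, 28, 5, 1, -6, -25, -37, -38] -> [-38, -37, -25, -6, 1, 5, 28, 45] -> [114, 111, 75, 18, -3, -15, -84, -135] -> [-3, -15, -84, -135] -> 3
  [-23, 14, 33, 49] -> [49, 33, 14, -23] -> [-23, 14, 33, 49] -> [69, -42, -99, -147] -> [-42, -99, -147] -> 2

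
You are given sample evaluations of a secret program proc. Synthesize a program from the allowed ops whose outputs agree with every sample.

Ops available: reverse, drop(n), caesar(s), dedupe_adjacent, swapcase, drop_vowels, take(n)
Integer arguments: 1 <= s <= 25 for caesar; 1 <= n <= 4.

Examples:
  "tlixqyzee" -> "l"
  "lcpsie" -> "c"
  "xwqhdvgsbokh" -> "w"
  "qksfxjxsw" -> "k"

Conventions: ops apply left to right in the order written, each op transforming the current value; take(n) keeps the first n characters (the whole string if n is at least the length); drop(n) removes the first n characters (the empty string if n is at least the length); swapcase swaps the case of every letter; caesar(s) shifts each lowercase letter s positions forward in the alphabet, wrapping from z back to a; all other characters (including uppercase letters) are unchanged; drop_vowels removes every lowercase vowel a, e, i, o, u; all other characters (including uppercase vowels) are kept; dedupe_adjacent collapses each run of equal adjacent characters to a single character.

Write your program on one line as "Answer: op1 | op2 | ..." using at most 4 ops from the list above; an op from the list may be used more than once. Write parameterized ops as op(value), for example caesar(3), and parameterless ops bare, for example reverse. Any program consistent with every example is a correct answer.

take(3) | reverse | take(2) | drop(1)

Check, running the answer program on each example:
  "tlixqyzee" -> "tli" -> "ilt" -> "il" -> "l"
  "lcpsie" -> "lcp" -> "pcl" -> "pc" -> "c"
  "xwqhdvgsbokh" -> "xwq" -> "qwx" -> "qw" -> "w"
  "qksfxjxsw" -> "qks" -> "skq" -> "sk" -> "k"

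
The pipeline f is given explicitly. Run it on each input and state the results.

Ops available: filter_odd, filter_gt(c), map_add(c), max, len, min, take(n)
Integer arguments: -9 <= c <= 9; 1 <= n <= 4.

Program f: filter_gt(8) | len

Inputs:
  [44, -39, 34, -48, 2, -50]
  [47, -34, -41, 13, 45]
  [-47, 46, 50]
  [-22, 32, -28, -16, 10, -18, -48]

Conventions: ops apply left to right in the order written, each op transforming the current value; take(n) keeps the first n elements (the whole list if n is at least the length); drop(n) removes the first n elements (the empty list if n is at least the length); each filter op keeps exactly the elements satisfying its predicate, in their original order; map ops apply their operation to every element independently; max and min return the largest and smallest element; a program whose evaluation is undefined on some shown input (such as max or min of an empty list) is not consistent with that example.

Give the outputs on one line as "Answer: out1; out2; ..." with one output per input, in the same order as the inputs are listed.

Execution, op by op:
  [44, -39, 34, -48, 2, -50] -> [44, 34] -> 2
  [47, -34, -41, 13, 45] -> [47, 13, 45] -> 3
  [-47, 46, 50] -> [46, 50] -> 2
  [-22, 32, -28, -16, 10, -18, -48] -> [32, 10] -> 2

2; 3; 2; 2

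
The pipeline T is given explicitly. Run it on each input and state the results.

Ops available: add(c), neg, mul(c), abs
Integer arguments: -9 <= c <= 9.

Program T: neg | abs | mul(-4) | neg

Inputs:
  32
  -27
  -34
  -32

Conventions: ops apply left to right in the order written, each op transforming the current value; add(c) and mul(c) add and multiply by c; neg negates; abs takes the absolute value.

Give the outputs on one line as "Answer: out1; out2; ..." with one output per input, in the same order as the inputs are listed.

Execution, op by op:
  32 -> -32 -> 32 -> -128 -> 128
  -27 -> 27 -> 27 -> -108 -> 108
  -34 -> 34 -> 34 -> -136 -> 136
  -32 -> 32 -> 32 -> -128 -> 128

128; 108; 136; 128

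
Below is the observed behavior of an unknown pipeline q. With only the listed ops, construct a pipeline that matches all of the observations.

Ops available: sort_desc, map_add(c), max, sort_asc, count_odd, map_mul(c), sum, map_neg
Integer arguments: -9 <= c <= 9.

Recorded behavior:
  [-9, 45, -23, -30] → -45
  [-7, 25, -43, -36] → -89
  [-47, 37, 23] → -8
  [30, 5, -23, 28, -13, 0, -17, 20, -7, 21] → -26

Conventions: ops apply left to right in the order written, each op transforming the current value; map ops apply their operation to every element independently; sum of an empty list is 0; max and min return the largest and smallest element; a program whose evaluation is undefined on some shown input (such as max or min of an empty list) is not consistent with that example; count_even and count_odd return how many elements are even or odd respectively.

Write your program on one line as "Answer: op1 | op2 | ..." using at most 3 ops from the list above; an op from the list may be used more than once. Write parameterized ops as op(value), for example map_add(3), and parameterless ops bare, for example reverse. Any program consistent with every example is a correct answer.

map_add(-7) | sum

Check, running the answer program on each example:
  [-9, 45, -23, -30] -> [-16, 38, -30, -37] -> -45
  [-7, 25, -43, -36] -> [-14, 18, -50, -43] -> -89
  [-47, 37, 23] -> [-54, 30, 16] -> -8
  [30, 5, -23, 28, -13, 0, -17, 20, -7, 21] -> [23, -2, -30, 21, -20, -7, -24, 13, -14, 14] -> -26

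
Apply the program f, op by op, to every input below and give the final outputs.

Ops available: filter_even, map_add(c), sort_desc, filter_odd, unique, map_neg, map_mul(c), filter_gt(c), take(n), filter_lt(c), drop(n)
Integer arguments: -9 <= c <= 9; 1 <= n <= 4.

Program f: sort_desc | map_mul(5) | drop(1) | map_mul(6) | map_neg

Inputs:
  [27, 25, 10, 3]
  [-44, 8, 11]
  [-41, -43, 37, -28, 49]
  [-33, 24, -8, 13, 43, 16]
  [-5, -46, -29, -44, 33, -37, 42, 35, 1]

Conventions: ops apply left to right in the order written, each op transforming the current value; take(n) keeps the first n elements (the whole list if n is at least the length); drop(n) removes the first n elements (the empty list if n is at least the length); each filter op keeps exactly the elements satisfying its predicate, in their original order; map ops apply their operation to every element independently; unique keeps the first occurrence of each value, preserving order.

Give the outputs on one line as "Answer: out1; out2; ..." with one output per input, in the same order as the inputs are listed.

Execution, op by op:
  [27, 25, 10, 3] -> [27, 25, 10, 3] -> [135, 125, 50, 15] -> [125, 50, 15] -> [750, 300, 90] -> [-750, -300, -90]
  [-44, 8, 11] -> [11, 8, -44] -> [55, 40, -220] -> [40, -220] -> [240, -1320] -> [-240, 1320]
  [-41, -43, 37, -28, 49] -> [49, 37, -28, -41, -43] -> [245, 185, -140, -205, -215] -> [185, -140, -205, -215] -> [1110, -840, -1230, -1290] -> [-1110, 840, 1230, 1290]
  [-33, 24, -8, 13, 43, 16] -> [43, 24, 16, 13, -8, -33] -> [215, 120, 80, 65, -40, -165] -> [120, 80, 65, -40, -165] -> [720, 480, 390, -240, -990] -> [-720, -480, -390, 240, 990]
  [-5, -46, -29, -44, 33, -37, 42, 35, 1] -> [42, 35, 33, 1, -5, -29, -37, -44, -46] -> [210, 175, 165, 5, -25, -145, -185, -220, -230] -> [175, 165, 5, -25, -145, -185, -220, -230] -> [1050, 990, 30, -150, -870, -1110, -1320, -1380] -> [-1050, -990, -30, 150, 870, 1110, 1320, 1380]

[-750, -300, -90]; [-240, 1320]; [-1110, 840, 1230, 1290]; [-720, -480, -390, 240, 990]; [-1050, -990, -30, 150, 870, 1110, 1320, 1380]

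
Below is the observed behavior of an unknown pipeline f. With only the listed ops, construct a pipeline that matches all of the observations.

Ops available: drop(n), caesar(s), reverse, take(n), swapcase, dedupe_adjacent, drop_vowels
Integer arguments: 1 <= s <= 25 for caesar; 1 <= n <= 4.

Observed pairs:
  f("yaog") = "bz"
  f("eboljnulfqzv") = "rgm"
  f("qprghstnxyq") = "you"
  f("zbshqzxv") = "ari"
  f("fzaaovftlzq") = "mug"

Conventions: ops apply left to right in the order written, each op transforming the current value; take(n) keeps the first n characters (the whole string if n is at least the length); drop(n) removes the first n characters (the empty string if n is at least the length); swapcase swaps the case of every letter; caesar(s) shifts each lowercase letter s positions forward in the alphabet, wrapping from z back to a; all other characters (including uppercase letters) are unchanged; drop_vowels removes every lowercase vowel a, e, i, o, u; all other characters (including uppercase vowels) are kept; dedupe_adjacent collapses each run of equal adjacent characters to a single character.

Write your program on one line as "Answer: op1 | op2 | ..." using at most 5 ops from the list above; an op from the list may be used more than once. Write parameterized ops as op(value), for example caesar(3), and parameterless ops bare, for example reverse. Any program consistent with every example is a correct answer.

dedupe_adjacent | reverse | caesar(1) | drop(2) | take(3)

Check, running the answer program on each example:
  "yaog" -> "yaog" -> "goay" -> "hpbz" -> "bz" -> "bz"
  "eboljnulfqzv" -> "eboljnulfqzv" -> "vzqflunjlobe" -> "wargmvokmpcf" -> "rgmvokmpcf" -> "rgm"
  "qprghstnxyq" -> "qprghstnxyq" -> "qyxntshgrpq" -> "rzyoutihsqr" -> "youtihsqr" -> "you"
  "zbshqzxv" -> "zbshqzxv" -> "vxzqhsbz" -> "wyaritca" -> "aritca" -> "ari"
  "fzaaovftlzq" -> "fzaovftlzq" -> "qzltfvoazf" -> "ramugwpbag" -> "mugwpbag" -> "mug"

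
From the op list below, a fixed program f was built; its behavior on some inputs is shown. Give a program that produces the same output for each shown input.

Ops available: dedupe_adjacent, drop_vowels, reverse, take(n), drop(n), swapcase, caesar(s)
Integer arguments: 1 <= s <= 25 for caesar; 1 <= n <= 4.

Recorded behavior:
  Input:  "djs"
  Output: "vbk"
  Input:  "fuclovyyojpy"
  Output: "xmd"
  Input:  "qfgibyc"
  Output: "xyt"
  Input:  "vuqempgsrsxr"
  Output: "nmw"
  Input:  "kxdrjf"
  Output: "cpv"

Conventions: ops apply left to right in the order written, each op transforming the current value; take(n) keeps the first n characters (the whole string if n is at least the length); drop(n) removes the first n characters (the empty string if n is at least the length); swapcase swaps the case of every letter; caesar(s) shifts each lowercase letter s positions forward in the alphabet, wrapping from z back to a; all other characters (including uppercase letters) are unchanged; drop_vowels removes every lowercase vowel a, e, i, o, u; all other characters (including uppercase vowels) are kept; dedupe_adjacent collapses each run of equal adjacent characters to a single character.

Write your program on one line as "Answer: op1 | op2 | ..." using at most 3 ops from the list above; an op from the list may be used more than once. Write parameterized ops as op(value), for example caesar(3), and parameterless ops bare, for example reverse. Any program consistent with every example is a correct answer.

caesar(18) | drop_vowels | take(3)

Check, running the answer program on each example:
  "djs" -> "vbk" -> "vbk" -> "vbk"
  "fuclovyyojpy" -> "xmudgnqqgbhq" -> "xmdgnqqgbhq" -> "xmd"
  "qfgibyc" -> "ixyatqu" -> "xytq" -> "xyt"
  "vuqempgsrsxr" -> "nmiwehykjkpj" -> "nmwhykjkpj" -> "nmw"
  "kxdrjf" -> "cpvjbx" -> "cpvjbx" -> "cpv"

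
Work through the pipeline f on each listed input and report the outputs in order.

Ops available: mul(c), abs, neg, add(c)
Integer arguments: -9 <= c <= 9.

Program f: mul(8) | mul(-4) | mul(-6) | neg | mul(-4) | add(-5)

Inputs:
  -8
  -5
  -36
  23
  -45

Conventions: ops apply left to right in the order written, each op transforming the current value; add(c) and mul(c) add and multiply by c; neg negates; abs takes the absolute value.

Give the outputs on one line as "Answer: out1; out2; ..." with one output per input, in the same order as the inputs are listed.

Execution, op by op:
  -8 -> -64 -> 256 -> -1536 -> 1536 -> -6144 -> -6149
  -5 -> -40 -> 160 -> -960 -> 960 -> -3840 -> -3845
  -36 -> -288 -> 1152 -> -6912 -> 6912 -> -27648 -> -27653
  23 -> 184 -> -736 -> 4416 -> -4416 -> 17664 -> 17659
  -45 -> -360 -> 1440 -> -8640 -> 8640 -> -34560 -> -34565

-6149; -3845; -27653; 17659; -34565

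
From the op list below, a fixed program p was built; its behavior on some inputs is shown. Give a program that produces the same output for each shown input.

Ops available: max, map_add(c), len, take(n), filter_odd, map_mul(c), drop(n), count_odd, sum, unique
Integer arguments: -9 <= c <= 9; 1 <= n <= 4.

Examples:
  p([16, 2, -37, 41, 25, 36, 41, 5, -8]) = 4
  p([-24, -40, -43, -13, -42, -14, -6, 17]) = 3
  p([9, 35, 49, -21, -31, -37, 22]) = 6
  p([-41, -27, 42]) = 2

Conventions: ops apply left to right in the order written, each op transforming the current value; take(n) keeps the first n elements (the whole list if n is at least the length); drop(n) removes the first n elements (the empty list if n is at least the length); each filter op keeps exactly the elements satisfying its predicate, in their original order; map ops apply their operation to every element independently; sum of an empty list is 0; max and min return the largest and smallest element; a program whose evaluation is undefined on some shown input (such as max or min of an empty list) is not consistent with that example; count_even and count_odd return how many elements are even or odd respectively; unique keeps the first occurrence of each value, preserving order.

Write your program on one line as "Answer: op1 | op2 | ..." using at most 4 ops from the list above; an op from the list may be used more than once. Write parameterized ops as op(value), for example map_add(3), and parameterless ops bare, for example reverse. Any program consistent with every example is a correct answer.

unique | map_add(-8) | filter_odd | len

Check, running the answer program on each example:
  [16, 2, -37, 41, 25, 36, 41, 5, -8] -> [16, 2, -37, 41, 25, 36, 5, -8] -> [8, -6, -45, 33, 17, 28, -3, -16] -> [-45, 33, 17, -3] -> 4
  [-24, -40, -43, -13, -42, -14, -6, 17] -> [-24, -40, -43, -13, -42, -14, -6, 17] -> [-32, -48, -51, -21, -50, -22, -14, 9] -> [-51, -21, 9] -> 3
  [9, 35, 49, -21, -31, -37, 22] -> [9, 35, 49, -21, -31, -37, 22] -> [1, 27, 41, -29, -39, -45, 14] -> [1, 27, 41, -29, -39, -45] -> 6
  [-41, -27, 42] -> [-41, -27, 42] -> [-49, -35, 34] -> [-49, -35] -> 2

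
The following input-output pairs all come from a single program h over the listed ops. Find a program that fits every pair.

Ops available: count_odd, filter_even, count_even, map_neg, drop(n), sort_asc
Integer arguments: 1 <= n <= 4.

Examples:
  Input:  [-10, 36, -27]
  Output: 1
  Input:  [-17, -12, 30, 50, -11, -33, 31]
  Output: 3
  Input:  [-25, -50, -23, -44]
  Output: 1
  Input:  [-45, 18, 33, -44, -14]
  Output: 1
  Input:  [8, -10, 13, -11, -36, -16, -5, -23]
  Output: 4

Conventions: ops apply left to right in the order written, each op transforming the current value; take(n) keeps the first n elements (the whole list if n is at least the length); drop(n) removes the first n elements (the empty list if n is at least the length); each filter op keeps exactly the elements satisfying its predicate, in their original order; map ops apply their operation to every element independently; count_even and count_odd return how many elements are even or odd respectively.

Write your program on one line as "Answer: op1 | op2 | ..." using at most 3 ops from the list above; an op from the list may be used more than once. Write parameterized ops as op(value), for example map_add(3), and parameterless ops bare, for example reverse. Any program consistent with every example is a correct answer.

map_neg | drop(1) | count_odd

Check, running the answer program on each example:
  [-10, 36, -27] -> [10, -36, 27] -> [-36, 27] -> 1
  [-17, -12, 30, 50, -11, -33, 31] -> [17, 12, -30, -50, 11, 33, -31] -> [12, -30, -50, 11, 33, -31] -> 3
  [-25, -50, -23, -44] -> [25, 50, 23, 44] -> [50, 23, 44] -> 1
  [-45, 18, 33, -44, -14] -> [45, -18, -33, 44, 14] -> [-18, -33, 44, 14] -> 1
  [8, -10, 13, -11, -36, -16, -5, -23] -> [-8, 10, -13, 11, 36, 16, 5, 23] -> [10, -13, 11, 36, 16, 5, 23] -> 4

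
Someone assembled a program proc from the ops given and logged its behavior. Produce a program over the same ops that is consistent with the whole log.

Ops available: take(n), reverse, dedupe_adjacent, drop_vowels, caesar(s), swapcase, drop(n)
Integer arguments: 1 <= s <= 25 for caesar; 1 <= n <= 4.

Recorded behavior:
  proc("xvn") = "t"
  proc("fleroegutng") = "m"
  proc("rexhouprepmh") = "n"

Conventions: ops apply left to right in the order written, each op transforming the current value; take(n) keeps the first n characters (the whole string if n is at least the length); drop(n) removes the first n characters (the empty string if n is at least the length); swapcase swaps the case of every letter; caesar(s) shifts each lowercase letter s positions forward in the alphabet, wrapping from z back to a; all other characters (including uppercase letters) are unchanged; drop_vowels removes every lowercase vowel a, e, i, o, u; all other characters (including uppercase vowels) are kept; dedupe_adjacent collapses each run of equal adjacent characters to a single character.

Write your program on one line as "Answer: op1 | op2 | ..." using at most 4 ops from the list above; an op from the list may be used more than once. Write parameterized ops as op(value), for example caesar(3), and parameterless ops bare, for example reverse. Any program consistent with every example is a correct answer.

reverse | take(1) | caesar(6)

Check, running the answer program on each example:
  "xvn" -> "nvx" -> "n" -> "t"
  "fleroegutng" -> "gntugeorelf" -> "g" -> "m"
  "rexhouprepmh" -> "hmperpuohxer" -> "h" -> "n"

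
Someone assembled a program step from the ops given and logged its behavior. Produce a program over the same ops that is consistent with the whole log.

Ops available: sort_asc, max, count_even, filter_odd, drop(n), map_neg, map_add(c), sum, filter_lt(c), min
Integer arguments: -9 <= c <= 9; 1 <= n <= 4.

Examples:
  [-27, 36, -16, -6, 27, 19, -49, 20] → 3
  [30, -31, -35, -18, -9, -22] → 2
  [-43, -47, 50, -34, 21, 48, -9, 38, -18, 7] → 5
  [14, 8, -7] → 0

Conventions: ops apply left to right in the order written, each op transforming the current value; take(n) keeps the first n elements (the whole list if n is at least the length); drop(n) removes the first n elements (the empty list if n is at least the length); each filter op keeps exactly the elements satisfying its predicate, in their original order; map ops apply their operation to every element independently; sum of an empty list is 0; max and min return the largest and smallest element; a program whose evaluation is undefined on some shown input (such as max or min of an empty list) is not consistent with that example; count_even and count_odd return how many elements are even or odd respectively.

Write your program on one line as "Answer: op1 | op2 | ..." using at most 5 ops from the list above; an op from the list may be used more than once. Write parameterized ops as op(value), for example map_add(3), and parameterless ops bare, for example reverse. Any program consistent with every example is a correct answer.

map_neg | drop(1) | drop(1) | count_even

Check, running the answer program on each example:
  [-27, 36, -16, -6, 27, 19, -49, 20] -> [27, -36, 16, 6, -27, -19, 49, -20] -> [-36, 16, 6, -27, -19, 49, -20] -> [16, 6, -27, -19, 49, -20] -> 3
  [30, -31, -35, -18, -9, -22] -> [-30, 31, 35, 18, 9, 22] -> [31, 35, 18, 9, 22] -> [35, 18, 9, 22] -> 2
  [-43, -47, 50, -34, 21, 48, -9, 38, -18, 7] -> [43, 47, -50, 34, -21, -48, 9, -38, 18, -7] -> [47, -50, 34, -21, -48, 9, -38, 18, -7] -> [-50, 34, -21, -48, 9, -38, 18, -7] -> 5
  [14, 8, -7] -> [-14, -8, 7] -> [-8, 7] -> [7] -> 0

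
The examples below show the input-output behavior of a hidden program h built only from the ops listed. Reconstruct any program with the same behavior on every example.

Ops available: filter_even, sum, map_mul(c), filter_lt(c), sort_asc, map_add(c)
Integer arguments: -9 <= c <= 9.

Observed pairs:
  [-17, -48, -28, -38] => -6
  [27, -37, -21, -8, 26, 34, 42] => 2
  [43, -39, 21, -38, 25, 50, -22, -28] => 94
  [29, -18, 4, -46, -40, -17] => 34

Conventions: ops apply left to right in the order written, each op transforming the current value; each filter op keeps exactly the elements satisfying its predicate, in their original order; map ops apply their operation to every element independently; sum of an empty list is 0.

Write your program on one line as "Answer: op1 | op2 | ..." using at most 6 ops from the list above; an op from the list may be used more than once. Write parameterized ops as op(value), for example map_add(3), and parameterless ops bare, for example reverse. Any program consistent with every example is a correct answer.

sort_asc | map_add(7) | filter_even | map_add(4) | sum

Check, running the answer program on each example:
  [-17, -48, -28, -38] -> [-48, -38, -28, -17] -> [-41, -31, -21, -10] -> [-10] -> [-6] -> -6
  [27, -37, -21, -8, 26, 34, 42] -> [-37, -21, -8, 26, 27, 34, 42] -> [-30, -14, -1, 33, 34, 41, 49] -> [-30, -14, 34] -> [-26, -10, 38] -> 2
  [43, -39, 21, -38, 25, 50, -22, -28] -> [-39, -38, -28, -22, 21, 25, 43, 50] -> [-32, -31, -21, -15, 28, 32, 50, 57] -> [-32, 28, 32, 50] -> [-28, 32, 36, 54] -> 94
  [29, -18, 4, -46, -40, -17] -> [-46, -40, -18, -17, 4, 29] -> [-39, -33, -11, -10, 11, 36] -> [-10, 36] -> [-6, 40] -> 34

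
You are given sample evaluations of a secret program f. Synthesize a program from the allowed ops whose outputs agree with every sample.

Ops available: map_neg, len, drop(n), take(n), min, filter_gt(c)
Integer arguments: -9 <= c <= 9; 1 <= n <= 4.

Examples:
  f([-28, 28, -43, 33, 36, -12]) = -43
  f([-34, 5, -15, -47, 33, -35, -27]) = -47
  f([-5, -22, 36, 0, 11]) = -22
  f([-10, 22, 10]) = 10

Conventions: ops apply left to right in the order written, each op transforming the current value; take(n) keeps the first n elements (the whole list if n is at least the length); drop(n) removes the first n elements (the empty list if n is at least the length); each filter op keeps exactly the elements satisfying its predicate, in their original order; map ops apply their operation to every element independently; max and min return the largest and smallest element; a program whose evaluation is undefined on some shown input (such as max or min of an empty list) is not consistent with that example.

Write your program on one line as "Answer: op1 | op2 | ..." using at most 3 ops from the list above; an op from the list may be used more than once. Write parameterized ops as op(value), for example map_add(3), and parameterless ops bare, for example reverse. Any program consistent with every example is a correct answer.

drop(1) | min

Check, running the answer program on each example:
  [-28, 28, -43, 33, 36, -12] -> [28, -43, 33, 36, -12] -> -43
  [-34, 5, -15, -47, 33, -35, -27] -> [5, -15, -47, 33, -35, -27] -> -47
  [-5, -22, 36, 0, 11] -> [-22, 36, 0, 11] -> -22
  [-10, 22, 10] -> [22, 10] -> 10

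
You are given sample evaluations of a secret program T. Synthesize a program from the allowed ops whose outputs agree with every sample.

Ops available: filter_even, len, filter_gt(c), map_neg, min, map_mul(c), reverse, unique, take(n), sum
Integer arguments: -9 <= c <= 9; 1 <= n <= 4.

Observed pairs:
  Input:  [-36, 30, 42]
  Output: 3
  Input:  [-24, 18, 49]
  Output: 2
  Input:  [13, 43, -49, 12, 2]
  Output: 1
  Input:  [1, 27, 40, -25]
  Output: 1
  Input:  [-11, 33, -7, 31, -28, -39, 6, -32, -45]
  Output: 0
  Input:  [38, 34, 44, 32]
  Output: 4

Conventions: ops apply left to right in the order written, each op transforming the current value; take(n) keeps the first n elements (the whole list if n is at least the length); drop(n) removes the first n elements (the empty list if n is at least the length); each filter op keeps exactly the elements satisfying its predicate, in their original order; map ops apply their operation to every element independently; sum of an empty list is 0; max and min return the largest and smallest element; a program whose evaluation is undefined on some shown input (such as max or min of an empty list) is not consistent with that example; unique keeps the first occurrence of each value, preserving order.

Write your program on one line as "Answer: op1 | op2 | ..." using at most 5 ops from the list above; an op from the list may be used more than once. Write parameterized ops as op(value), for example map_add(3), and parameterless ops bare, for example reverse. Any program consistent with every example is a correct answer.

map_neg | take(4) | filter_even | len

Check, running the answer program on each example:
  [-36, 30, 42] -> [36, -30, -42] -> [36, -30, -42] -> [36, -30, -42] -> 3
  [-24, 18, 49] -> [24, -18, -49] -> [24, -18, -49] -> [24, -18] -> 2
  [13, 43, -49, 12, 2] -> [-13, -43, 49, -12, -2] -> [-13, -43, 49, -12] -> [-12] -> 1
  [1, 27, 40, -25] -> [-1, -27, -40, 25] -> [-1, -27, -40, 25] -> [-40] -> 1
  [-11, 33, -7, 31, -28, -39, 6, -32, -45] -> [11, -33, 7, -31, 28, 39, -6, 32, 45] -> [11, -33, 7, -31] -> [] -> 0
  [38, 34, 44, 32] -> [-38, -34, -44, -32] -> [-38, -34, -44, -32] -> [-38, -34, -44, -32] -> 4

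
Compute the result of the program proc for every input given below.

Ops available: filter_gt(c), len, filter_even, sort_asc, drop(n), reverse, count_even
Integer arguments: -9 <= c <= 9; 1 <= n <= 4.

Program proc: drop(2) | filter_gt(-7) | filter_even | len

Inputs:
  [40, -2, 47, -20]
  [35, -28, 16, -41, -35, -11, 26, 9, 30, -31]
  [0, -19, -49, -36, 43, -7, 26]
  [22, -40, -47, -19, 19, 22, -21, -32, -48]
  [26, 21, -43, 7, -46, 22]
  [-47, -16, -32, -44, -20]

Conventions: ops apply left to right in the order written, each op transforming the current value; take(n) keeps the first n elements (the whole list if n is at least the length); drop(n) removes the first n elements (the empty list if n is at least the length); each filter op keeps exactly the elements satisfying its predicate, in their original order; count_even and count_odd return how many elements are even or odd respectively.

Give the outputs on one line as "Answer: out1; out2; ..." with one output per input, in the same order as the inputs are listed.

0; 3; 1; 1; 1; 0

Execution, op by op:
  [40, -2, 47, -20] -> [47, -20] -> [47] -> [] -> 0
  [35, -28, 16, -41, -35, -11, 26, 9, 30, -31] -> [16, -41, -35, -11, 26, 9, 30, -31] -> [16, 26, 9, 30] -> [16, 26, 30] -> 3
  [0, -19, -49, -36, 43, -7, 26] -> [-49, -36, 43, -7, 26] -> [43, 26] -> [26] -> 1
  [22, -40, -47, -19, 19, 22, -21, -32, -48] -> [-47, -19, 19, 22, -21, -32, -48] -> [19, 22] -> [22] -> 1
  [26, 21, -43, 7, -46, 22] -> [-43, 7, -46, 22] -> [7, 22] -> [22] -> 1
  [-47, -16, -32, -44, -20] -> [-32, -44, -20] -> [] -> [] -> 0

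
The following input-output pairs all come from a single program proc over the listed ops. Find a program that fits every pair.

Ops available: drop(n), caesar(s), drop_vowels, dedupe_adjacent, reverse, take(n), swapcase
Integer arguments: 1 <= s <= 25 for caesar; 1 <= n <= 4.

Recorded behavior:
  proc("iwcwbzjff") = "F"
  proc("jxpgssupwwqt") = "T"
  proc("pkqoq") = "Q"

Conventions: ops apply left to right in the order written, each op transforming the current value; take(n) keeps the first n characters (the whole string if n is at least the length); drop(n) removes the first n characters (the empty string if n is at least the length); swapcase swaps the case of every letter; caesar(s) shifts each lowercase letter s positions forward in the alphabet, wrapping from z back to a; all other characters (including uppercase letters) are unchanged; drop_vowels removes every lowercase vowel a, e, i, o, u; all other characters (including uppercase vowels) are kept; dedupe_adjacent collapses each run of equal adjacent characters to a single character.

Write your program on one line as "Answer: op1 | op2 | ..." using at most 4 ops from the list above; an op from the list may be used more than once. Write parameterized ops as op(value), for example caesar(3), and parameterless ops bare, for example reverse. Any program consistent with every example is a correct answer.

reverse | take(1) | swapcase

Check, running the answer program on each example:
  "iwcwbzjff" -> "ffjzbwcwi" -> "f" -> "F"
  "jxpgssupwwqt" -> "tqwwpussgpxj" -> "t" -> "T"
  "pkqoq" -> "qoqkp" -> "q" -> "Q"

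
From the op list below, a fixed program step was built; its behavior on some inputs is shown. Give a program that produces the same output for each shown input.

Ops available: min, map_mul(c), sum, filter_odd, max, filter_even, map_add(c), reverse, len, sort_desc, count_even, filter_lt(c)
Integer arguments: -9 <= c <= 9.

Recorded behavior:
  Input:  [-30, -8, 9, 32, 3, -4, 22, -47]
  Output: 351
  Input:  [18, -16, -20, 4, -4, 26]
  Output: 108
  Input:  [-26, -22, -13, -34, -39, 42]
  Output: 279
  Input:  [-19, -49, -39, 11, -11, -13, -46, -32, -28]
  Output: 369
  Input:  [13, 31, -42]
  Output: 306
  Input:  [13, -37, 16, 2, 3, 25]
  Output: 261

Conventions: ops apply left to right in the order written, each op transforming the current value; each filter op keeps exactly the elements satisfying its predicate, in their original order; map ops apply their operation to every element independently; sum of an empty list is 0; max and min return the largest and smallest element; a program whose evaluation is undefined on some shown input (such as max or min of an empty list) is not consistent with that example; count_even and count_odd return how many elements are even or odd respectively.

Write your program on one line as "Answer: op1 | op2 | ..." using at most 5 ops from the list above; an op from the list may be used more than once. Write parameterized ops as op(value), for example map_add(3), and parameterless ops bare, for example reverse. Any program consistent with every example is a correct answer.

sort_desc | map_add(8) | map_mul(-9) | sort_desc | max

Check, running the answer program on each example:
  [-30, -8, 9, 32, 3, -4, 22, -47] -> [32, 22, 9, 3, -4, -8, -30, -47] -> [40, 30, 17, 11, 4, 0, -22, -39] -> [-360, -270, -153, -99, -36, 0, 198, 351] -> [351, 198, 0, -36, -99, -153, -270, -360] -> 351
  [18, -16, -20, 4, -4, 26] -> [26, 18, 4, -4, -16, -20] -> [34, 26, 12, 4, -8, -12] -> [-306, -234, -108, -36, 72, 108] -> [108, 72, -36, -108, -234, -306] -> 108
  [-26, -22, -13, -34, -39, 42] -> [42, -13, -22, -26, -34, -39] -> [50, -5, -14, -18, -26, -31] -> [-450, 45, 126, 162, 234, 279] -> [279, 234, 162, 126, 45, -450] -> 279
  [-19, -49, -39, 11, -11, -13, -46, -32, -28] -> [11, -11, -13, -19, -28, -32, -39, -46, -49] -> [19, -3, -5, -11, -20, -24, -31, -38, -41] -> [-171, 27, 45, 99, 180, 216, 279, 342, 369] -> [369, 342, 279, 216, 180, 99, 45, 27, -171] -> 369
  [13, 31, -42] -> [31, 13, -42] -> [39, 21, -34] -> [-351, -189, 306] -> [306, -189, -351] -> 306
  [13, -37, 16, 2, 3, 25] -> [25, 16, 13, 3, 2, -37] -> [33, 24, 21, 11, 10, -29] -> [-297, -216, -189, -99, -90, 261] -> [261, -90, -99, -189, -216, -297] -> 261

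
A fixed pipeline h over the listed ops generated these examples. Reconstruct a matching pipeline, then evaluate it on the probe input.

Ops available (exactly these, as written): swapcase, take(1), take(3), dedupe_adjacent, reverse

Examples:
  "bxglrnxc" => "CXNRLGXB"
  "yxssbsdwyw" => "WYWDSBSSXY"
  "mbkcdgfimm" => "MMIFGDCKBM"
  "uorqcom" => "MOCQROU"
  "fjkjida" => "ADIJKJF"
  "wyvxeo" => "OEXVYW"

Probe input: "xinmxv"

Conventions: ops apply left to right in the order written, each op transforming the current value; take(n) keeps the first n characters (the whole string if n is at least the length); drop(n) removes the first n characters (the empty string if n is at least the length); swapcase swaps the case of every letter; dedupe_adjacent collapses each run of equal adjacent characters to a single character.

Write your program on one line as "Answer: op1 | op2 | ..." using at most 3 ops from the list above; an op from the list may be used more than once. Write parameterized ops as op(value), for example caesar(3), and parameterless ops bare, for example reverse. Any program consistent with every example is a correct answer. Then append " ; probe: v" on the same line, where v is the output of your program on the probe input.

swapcase | reverse ; probe: "VXMNIX"

Check, running the answer program on each example:
  "bxglrnxc" -> "BXGLRNXC" -> "CXNRLGXB"
  "yxssbsdwyw" -> "YXSSBSDWYW" -> "WYWDSBSSXY"
  "mbkcdgfimm" -> "MBKCDGFIMM" -> "MMIFGDCKBM"
  "uorqcom" -> "UORQCOM" -> "MOCQROU"
  "fjkjida" -> "FJKJIDA" -> "ADIJKJF"
  "wyvxeo" -> "WYVXEO" -> "OEXVYW"
  probe: "xinmxv" -> "XINMXV" -> "VXMNIX"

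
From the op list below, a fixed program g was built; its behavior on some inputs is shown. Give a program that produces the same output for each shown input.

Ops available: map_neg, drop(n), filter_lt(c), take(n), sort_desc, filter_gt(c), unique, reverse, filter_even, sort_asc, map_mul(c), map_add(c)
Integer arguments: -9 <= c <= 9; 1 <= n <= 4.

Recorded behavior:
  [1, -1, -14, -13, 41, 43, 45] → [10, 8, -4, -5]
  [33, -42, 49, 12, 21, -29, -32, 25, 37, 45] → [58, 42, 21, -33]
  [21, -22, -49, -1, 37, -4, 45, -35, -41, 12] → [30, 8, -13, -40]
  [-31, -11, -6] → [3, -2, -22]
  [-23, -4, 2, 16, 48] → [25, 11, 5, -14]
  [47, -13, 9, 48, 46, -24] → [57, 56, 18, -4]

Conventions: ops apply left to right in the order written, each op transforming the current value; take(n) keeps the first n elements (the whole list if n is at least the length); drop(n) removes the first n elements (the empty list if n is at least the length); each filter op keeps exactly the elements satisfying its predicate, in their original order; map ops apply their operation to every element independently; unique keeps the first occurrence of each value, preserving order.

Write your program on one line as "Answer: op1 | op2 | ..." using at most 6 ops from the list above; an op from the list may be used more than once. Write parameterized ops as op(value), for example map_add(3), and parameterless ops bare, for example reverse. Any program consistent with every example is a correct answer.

take(4) | map_mul(-1) | sort_desc | sort_asc | map_add(-9) | map_neg

Check, running the answer program on each example:
  [1, -1, -14, -13, 41, 43, 45] -> [1, -1, -14, -13] -> [-1, 1, 14, 13] -> [14, 13, 1, -1] -> [-1, 1, 13, 14] -> [-10, -8, 4, 5] -> [10, 8, -4, -5]
  [33, -42, 49, 12, 21, -29, -32, 25, 37, 45] -> [33, -42, 49, 12] -> [-33, 42, -49, -12] -> [42, -12, -33, -49] -> [-49, -33, -12, 42] -> [-58, -42, -21, 33] -> [58, 42, 21, -33]
  [21, -22, -49, -1, 37, -4, 45, -35, -41, 12] -> [21, -22, -49, -1] -> [-21, 22, 49, 1] -> [49, 22, 1, -21] -> [-21, 1, 22, 49] -> [-30, -8, 13, 40] -> [30, 8, -13, -40]
  [-31, -11, -6] -> [-31, -11, -6] -> [31, 11, 6] -> [31, 11, 6] -> [6, 11, 31] -> [-3, 2, 22] -> [3, -2, -22]
  [-23, -4, 2, 16, 48] -> [-23, -4, 2, 16] -> [23, 4, -2, -16] -> [23, 4, -2, -16] -> [-16, -2, 4, 23] -> [-25, -11, -5, 14] -> [25, 11, 5, -14]
  [47, -13, 9, 48, 46, -24] -> [47, -13, 9, 48] -> [-47, 13, -9, -48] -> [13, -9, -47, -48] -> [-48, -47, -9, 13] -> [-57, -56, -18, 4] -> [57, 56, 18, -4]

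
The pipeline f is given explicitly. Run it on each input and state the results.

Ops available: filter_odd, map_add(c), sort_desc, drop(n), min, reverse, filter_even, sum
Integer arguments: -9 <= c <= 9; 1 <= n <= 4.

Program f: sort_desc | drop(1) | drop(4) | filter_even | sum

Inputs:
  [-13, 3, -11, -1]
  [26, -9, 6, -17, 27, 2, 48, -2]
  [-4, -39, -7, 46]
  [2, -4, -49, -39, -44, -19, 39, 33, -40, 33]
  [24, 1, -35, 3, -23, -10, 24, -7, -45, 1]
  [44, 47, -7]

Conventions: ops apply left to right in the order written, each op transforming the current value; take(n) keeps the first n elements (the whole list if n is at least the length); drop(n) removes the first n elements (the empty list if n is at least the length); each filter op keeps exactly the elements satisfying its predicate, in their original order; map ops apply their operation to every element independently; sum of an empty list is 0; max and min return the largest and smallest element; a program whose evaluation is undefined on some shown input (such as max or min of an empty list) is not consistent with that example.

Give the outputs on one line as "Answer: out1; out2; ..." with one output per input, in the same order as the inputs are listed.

Execution, op by op:
  [-13, 3, -11, -1] -> [3, -1, -11, -13] -> [-1, -11, -13] -> [] -> [] -> 0
  [26, -9, 6, -17, 27, 2, 48, -2] -> [48, 27, 26, 6, 2, -2, -9, -17] -> [27, 26, 6, 2, -2, -9, -17] -> [-2, -9, -17] -> [-2] -> -2
  [-4, -39, -7, 46] -> [46, -4, -7, -39] -> [-4, -7, -39] -> [] -> [] -> 0
  [2, -4, -49, -39, -44, -19, 39, 33, -40, 33] -> [39, 33, 33, 2, -4, -19, -39, -40, -44, -49] -> [33, 33, 2, -4, -19, -39, -40, -44, -49] -> [-19, -39, -40, -44, -49] -> [-40, -44] -> -84
  [24, 1, -35, 3, -23, -10, 24, -7, -45, 1] -> [24, 24, 3, 1, 1, -7, -10, -23, -35, -45] -> [24, 3, 1, 1, -7, -10, -23, -35, -45] -> [-7, -10, -23, -35, -45] -> [-10] -> -10
  [44, 47, -7] -> [47, 44, -7] -> [44, -7] -> [] -> [] -> 0

0; -2; 0; -84; -10; 0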